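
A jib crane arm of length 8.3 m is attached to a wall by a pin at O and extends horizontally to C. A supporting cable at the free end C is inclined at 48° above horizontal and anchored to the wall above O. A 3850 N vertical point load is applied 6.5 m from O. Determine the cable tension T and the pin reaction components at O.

T = 4057 N, O_x = 2715 N, O_y = 834.9 N

ΣM about O: T·sin48°·8.3 − 3850·6.5 = 0 → T = 25025/(8.3·0.743145) = 4057.16 ≈ 4057 N.
ΣF_x = 0: O_x − T·cos48° = 0 → O_x = 4057.16 × 0.669131 = 2715 N.
ΣF_y = 0: O_y + T·sin48° − 3850 = 0 → O_y = 3850 − 4057.16 × 0.743145 = 834.9 N.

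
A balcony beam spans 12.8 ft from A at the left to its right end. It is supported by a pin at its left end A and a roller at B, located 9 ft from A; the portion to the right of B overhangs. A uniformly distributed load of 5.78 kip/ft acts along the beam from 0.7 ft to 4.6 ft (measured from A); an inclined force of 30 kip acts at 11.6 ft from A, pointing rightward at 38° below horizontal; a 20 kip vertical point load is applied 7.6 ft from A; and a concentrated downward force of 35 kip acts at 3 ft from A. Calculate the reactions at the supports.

Resultant of the distributed load: 5.78 × 3.9 = 22.542 kip at 2.65 ft from A.
Moments about A: B_y·9 − (5.78·3.9)·2.65 − 30·sin38°·11.6 − 20·7.6 − 35·3 = 0 → B_y = 530.986/9 = 58.9984 ≈ 59.00 kip.
ΣF_y = 0: A_y + 58.9984 − 5.78·3.9 − 30·sin38° − 20 − 35 = 0 → A_y = 37.01 kip.
ΣF_x = 0: A_x + 30·cos38° = 0 → A_x = -23.64 kip.

A_x = -23.64 kip, A_y = 37.01 kip, B_y = 59.00 kip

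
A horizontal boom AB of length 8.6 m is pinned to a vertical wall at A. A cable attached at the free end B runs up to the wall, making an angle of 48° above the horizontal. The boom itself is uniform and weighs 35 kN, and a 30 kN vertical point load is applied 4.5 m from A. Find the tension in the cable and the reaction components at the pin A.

T = 44.67 kN, A_x = 29.89 kN, A_y = 31.80 kN

ΣM about A: T·sin48°·8.6 − 35·4.3 − 30·4.5 = 0 → T = 285.5/(8.6·0.743145) = 44.6719 ≈ 44.67 kN.
ΣF_x = 0: A_x − T·cos48° = 0 → A_x = 44.6719 × 0.669131 = 29.89 kN.
ΣF_y = 0: A_y + T·sin48° − 35 − 30 = 0 → A_y = 65 − 44.6719 × 0.743145 = 31.80 kN.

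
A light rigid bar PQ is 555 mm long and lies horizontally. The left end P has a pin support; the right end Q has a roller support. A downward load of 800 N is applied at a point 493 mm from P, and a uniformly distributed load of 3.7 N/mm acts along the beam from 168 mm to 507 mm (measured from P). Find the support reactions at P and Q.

Resultant of the distributed load: 3.7 × 339 = 1254.3 N at 337.5 mm from P.
ΣM about P: Q_y·555 − 800·493 − (3.7·339)·337.5 = 0 → Q_y = 817726.25/555 = 1473.38 ≈ 1473 N.
ΣF_y = 0: P_y + 1473.38 − 800 − 3.7·339 = 0 → P_y = 580.9 N.
ΣF_x = 0: no horizontal applied forces, so P_x = 0.

P_x = 0, P_y = 580.9 N, Q_y = 1473 N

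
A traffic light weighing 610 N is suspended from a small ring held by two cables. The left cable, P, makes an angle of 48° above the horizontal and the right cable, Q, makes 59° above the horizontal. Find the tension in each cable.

ΣF_x = 0: −T_P·cos48° + T_Q·cos59° = 0 → T_Q = 1.29919·T_P.
ΣF_y = 0: T_P·sin48° + T_Q·sin59° = 610.
Substitute: T_P·(0.743145 + 1.29919·0.857167) = 610 → T_P = 328.528 ≈ 328.5 N.
Then T_Q = 1.29919 × 328.528 = 426.8 N.

T_P = 328.5 N, T_Q = 426.8 N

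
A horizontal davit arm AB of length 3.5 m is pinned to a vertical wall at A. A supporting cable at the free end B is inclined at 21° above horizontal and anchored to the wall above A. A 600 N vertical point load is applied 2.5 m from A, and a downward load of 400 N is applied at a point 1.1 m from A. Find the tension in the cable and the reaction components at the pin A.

T = 1547 N, A_x = 1444 N, A_y = 445.7 N

ΣM about A: T·sin21°·3.5 − 600·2.5 − 400·1.1 = 0 → T = 1940/(3.5·0.358368) = 1546.69 ≈ 1547 N.
ΣF_x = 0: A_x − T·cos21° = 0 → A_x = 1546.69 × 0.93358 = 1444 N.
ΣF_y = 0: A_y + T·sin21° − 600 − 400 = 0 → A_y = 1000 − 1546.69 × 0.358368 = 445.7 N.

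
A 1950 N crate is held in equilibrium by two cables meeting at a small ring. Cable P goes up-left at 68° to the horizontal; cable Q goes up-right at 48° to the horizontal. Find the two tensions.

T_P = 1452 N, T_Q = 812.7 N

ΣF_x = 0: −T_P·cos68° + T_Q·cos48° = 0 → T_Q = 0.559841·T_P.
ΣF_y = 0: T_P·sin68° + T_Q·sin48° = 1950.
Substitute: T_P·(0.927184 + 0.559841·0.743145) = 1950 → T_P = 1451.73 ≈ 1452 N.
Then T_Q = 0.559841 × 1451.73 = 812.7 N.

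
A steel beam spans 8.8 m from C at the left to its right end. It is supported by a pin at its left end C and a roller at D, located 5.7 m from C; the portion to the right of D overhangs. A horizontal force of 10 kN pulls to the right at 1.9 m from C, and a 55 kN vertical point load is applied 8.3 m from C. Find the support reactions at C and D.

ΣM about C: D_y·5.7 − 55·8.3 = 0 → D_y = 456.5/5.7 = 80.0877 ≈ 80.09 kN.
ΣF_y = 0: C_y + 80.0877 − 55 = 0 → C_y = -25.09 kN.
ΣF_x = 0: C_x + 10 = 0 → C_x = -10.00 kN.

C_x = -10.00 kN, C_y = -25.09 kN, D_y = 80.09 kN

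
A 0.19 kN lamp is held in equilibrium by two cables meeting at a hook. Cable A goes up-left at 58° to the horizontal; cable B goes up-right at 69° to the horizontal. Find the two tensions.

ΣF_x = 0: −T_A·cos58° + T_B·cos69° = 0 → T_B = 1.4787·T_A.
ΣF_y = 0: T_A·sin58° + T_B·sin69° = 0.19.
Substitute: T_A·(0.848048 + 1.4787·0.93358) = 0.19 → T_A = 0.0852579 ≈ 0.08526 kN.
Then T_B = 1.4787 × 0.0852579 = 0.1261 kN.

T_A = 0.08526 kN, T_B = 0.1261 kN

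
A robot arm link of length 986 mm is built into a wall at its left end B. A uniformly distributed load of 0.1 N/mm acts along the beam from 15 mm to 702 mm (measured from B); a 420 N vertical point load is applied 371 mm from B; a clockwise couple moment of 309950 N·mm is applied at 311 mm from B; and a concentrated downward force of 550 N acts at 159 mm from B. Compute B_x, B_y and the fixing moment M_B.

Resultant of the distributed load: 0.1 × 687 = 68.7 N at 358.5 mm from B.
ΣF_x = 0: B_x = 0.
ΣF_y = 0: B_y − 0.1·687 − 420 − 550 = 0 → B_y = 1039 N.
ΣM about B: M_B − (0.1·687)·358.5 − 420·371 − 309950 − 550·159 = 0 → M_B = 577800 N·mm.

B_x = 0, B_y = 1039 N, M_B = 577800 N·mm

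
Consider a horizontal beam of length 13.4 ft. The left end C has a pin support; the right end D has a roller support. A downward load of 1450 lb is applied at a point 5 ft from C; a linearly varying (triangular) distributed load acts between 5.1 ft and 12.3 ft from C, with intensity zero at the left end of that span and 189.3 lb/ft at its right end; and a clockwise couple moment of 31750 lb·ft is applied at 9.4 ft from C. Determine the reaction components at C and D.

C_x = 0, C_y = -1282 lb, D_y = 3414 lb

Resultant of the triangular load: ½ × 189.3 × 7.2 = 681.48 lb, acting at 9.9 ft from C (one-third of the span from the peak).
ΣM about C: D_y·13.4 − 1450·5 − (½·189.3·7.2)·9.9 − 31750 = 0 → D_y = 45746.652/13.4 = 3413.93 ≈ 3414 lb.
ΣF_y = 0: C_y + 3413.93 − 1450 − ½·189.3·7.2 = 0 → C_y = -1282 lb.
ΣF_x = 0: no horizontal applied forces, so C_x = 0.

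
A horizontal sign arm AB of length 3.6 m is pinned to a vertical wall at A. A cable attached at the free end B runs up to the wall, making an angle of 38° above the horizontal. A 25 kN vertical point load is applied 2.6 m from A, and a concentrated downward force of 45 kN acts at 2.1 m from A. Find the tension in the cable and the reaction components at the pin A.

ΣM about A: T·sin38°·3.6 − 25·2.6 − 45·2.1 = 0 → T = 159.5/(3.6·0.615661) = 71.9642 ≈ 71.96 kN.
ΣF_x = 0: A_x − T·cos38° = 0 → A_x = 71.9642 × 0.788011 = 56.71 kN.
ΣF_y = 0: A_y + T·sin38° − 25 − 45 = 0 → A_y = 70 − 71.9642 × 0.615661 = 25.69 kN.

T = 71.96 kN, A_x = 56.71 kN, A_y = 25.69 kN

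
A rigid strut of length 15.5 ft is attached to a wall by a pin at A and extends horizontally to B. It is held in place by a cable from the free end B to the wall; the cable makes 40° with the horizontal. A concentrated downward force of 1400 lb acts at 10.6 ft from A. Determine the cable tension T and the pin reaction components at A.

T = 1489 lb, A_x = 1141 lb, A_y = 442.6 lb

ΣM about A: T·sin40°·15.5 − 1400·10.6 = 0 → T = 14840/(15.5·0.642788) = 1489.48 ≈ 1489 lb.
ΣF_x = 0: A_x − T·cos40° = 0 → A_x = 1489.48 × 0.766044 = 1141 lb.
ΣF_y = 0: A_y + T·sin40° − 1400 = 0 → A_y = 1400 − 1489.48 × 0.642788 = 442.6 lb.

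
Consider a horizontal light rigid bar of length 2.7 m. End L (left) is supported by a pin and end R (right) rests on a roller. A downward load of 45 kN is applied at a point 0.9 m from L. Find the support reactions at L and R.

L_x = 0, L_y = 30.00 kN, R_y = 15.00 kN

Taking moments about L: R_y·2.7 − 45·0.9 = 0 → R_y = 40.5/2.7 = 15.00 kN.
ΣF_y = 0: L_y + 15 − 45 = 0 → L_y = 30.00 kN.
ΣF_x = 0: no horizontal applied forces, so L_x = 0.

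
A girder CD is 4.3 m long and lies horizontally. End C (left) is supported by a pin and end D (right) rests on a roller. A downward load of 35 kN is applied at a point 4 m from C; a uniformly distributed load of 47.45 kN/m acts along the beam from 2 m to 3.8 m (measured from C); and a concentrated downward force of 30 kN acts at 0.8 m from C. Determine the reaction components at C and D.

Resultant of the distributed load: 47.45 × 1.8 = 85.41 kN at 2.9 m from C.
Moments about C: D_y·4.3 − 35·4 − (47.45·1.8)·2.9 − 30·0.8 = 0 → D_y = 411.689/4.3 = 95.7416 ≈ 95.74 kN.
ΣF_y = 0: C_y + 95.7416 − 35 − 47.45·1.8 − 30 = 0 → C_y = 54.67 kN.
ΣF_x = 0: no horizontal applied forces, so C_x = 0.

C_x = 0, C_y = 54.67 kN, D_y = 95.74 kN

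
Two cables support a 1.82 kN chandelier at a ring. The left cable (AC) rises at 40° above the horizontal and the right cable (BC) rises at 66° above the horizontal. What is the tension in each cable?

ΣF_x = 0: −T_AC·cos40° + T_BC·cos66° = 0 → T_BC = 1.88339·T_AC.
ΣF_y = 0: T_AC·sin40° + T_BC·sin66° = 1.82.
Substitute: T_AC·(0.642788 + 1.88339·0.913545) = 1.82 → T_AC = 0.770093 ≈ 0.7701 kN.
Then T_BC = 1.88339 × 0.770093 = 1.450 kN.

T_AC = 0.7701 kN, T_BC = 1.450 kN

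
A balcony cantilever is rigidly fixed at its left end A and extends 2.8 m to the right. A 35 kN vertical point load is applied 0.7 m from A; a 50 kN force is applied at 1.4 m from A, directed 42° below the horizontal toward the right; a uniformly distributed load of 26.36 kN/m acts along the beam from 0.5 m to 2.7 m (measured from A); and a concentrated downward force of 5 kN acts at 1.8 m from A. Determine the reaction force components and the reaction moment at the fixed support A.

A_x = -37.16 kN, A_y = 131.4 kN, M_A = 173.1 kN·m

Resultant of the distributed load: 26.36 × 2.2 = 57.992 kN at 1.6 m from A.
ΣF_x = 0: A_x + 50·cos42° = 0 → A_x = -37.16 kN.
ΣF_y = 0: A_y − 35 − 50·sin42° − 26.36·2.2 − 5 = 0 → A_y = 131.4 kN.
ΣM about A: M_A − 35·0.7 − 50·sin42°·1.4 − (26.36·2.2)·1.6 − 5·1.8 = 0 → M_A = 173.1 kN·m.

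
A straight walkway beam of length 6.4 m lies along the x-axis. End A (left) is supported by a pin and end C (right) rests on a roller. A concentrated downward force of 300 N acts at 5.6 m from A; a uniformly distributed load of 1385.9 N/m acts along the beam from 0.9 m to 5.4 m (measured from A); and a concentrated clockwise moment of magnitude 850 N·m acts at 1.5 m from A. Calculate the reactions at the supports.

A_x = 0, A_y = 3072 N, C_y = 3465 N

Resultant of the distributed load: 1385.9 × 4.5 = 6236.55 N at 3.15 m from A.
Moments about A: C_y·6.4 − 300·5.6 − (1385.9·4.5)·3.15 − 850 = 0 → C_y = 22175.1325/6.4 = 3464.86 ≈ 3465 N.
ΣF_y = 0: A_y + 3464.86 − 300 − 1385.9·4.5 = 0 → A_y = 3072 N.
ΣF_x = 0: no horizontal applied forces, so A_x = 0.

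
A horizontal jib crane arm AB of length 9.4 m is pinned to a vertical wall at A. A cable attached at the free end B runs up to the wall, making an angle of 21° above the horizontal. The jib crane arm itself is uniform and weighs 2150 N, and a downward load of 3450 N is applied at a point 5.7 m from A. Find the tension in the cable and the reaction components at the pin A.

T = 8837 N, A_x = 8250 N, A_y = 2433 N

ΣM about A: T·sin21°·9.4 − 2150·4.7 − 3450·5.7 = 0 → T = 29770/(9.4·0.358368) = 8837.34 ≈ 8837 N.
ΣF_x = 0: A_x − T·cos21° = 0 → A_x = 8837.34 × 0.93358 = 8250 N.
ΣF_y = 0: A_y + T·sin21° − 2150 − 3450 = 0 → A_y = 5600 − 8837.34 × 0.358368 = 2433 N.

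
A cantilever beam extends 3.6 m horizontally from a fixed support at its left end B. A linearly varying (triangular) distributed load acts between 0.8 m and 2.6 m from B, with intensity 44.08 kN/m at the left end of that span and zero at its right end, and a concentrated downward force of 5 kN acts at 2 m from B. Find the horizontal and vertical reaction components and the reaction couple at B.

Resultant of the triangular load: ½ × 44.08 × 1.8 = 39.672 kN, acting at 1.4 m from B (one-third of the span from the peak).
ΣF_x = 0: B_x = 0.
ΣF_y = 0: B_y − ½·44.08·1.8 − 5 = 0 → B_y = 44.67 kN.
ΣM about B: M_B − (½·44.08·1.8)·1.4 − 5·2 = 0 → M_B = 65.54 kN·m.

B_x = 0, B_y = 44.67 kN, M_B = 65.54 kN·m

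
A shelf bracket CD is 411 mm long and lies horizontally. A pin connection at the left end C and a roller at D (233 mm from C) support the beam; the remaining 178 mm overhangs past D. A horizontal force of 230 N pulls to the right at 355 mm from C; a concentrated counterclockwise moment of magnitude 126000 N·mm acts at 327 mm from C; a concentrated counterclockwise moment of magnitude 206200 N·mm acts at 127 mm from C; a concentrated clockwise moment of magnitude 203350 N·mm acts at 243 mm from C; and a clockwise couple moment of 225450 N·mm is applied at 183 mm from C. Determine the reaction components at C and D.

Taking moments about C: D_y·233 + 126000 + 206200 − 203350 − 225450 = 0 → D_y = 96600/233 = 414.592 ≈ 414.6 N.
ΣF_y = 0: C_y + 414.592  = 0 → C_y = -414.6 N.
ΣF_x = 0: C_x + 230 = 0 → C_x = -230.0 N.

C_x = -230.0 N, C_y = -414.6 N, D_y = 414.6 N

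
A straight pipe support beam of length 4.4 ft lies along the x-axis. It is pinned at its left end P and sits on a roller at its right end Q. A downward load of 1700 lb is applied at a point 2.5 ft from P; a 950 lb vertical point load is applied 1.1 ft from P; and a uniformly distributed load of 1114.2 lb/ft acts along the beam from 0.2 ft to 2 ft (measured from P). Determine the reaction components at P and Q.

Resultant of the distributed load: 1114.2 × 1.8 = 2005.56 lb at 1.1 ft from P.
Moments about P: Q_y·4.4 − 1700·2.5 − 950·1.1 − (1114.2·1.8)·1.1 = 0 → Q_y = 7501.116/4.4 = 1704.8 ≈ 1705 lb.
ΣF_y = 0: P_y + 1704.8 − 1700 − 950 − 1114.2·1.8 = 0 → P_y = 2951 lb.
ΣF_x = 0: no horizontal applied forces, so P_x = 0.

P_x = 0, P_y = 2951 lb, Q_y = 1705 lb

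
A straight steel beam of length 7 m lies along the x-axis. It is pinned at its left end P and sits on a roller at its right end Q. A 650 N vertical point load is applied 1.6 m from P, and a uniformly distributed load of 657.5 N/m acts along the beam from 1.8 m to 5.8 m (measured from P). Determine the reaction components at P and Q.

P_x = 0, P_y = 1704 N, Q_y = 1576 N

Resultant of the distributed load: 657.5 × 4 = 2630 N at 3.8 m from P.
ΣM about P: Q_y·7 − 650·1.6 − (657.5·4)·3.8 = 0 → Q_y = 11034/7 = 1576.29 ≈ 1576 N.
ΣF_y = 0: P_y + 1576.29 − 650 − 657.5·4 = 0 → P_y = 1704 N.
ΣF_x = 0: no horizontal applied forces, so P_x = 0.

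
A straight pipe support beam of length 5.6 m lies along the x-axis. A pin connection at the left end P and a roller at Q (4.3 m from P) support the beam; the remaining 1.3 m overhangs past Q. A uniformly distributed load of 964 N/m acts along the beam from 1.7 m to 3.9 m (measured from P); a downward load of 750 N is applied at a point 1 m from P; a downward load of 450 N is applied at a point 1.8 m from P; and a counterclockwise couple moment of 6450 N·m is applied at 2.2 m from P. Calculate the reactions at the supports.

Resultant of the distributed load: 964 × 2.2 = 2120.8 N at 2.8 m from P.
Moments about P: Q_y·4.3 − (964·2.2)·2.8 − 750·1 − 450·1.8 + 6450 = 0 → Q_y = 1048.24/4.3 = 243.777 ≈ 243.8 N.
ΣF_y = 0: P_y + 243.777 − 964·2.2 − 750 − 450 = 0 → P_y = 3077 N.
ΣF_x = 0: no horizontal applied forces, so P_x = 0.

P_x = 0, P_y = 3077 N, Q_y = 243.8 N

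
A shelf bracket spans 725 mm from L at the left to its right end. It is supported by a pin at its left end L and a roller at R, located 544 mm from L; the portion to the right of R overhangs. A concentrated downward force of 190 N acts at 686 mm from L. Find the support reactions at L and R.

Moments about L: R_y·544 − 190·686 = 0 → R_y = 130340/544 = 239.596 ≈ 239.6 N.
ΣF_y = 0: L_y + 239.596 − 190 = 0 → L_y = -49.60 N.
ΣF_x = 0: no horizontal applied forces, so L_x = 0.

L_x = 0, L_y = -49.60 N, R_y = 239.6 N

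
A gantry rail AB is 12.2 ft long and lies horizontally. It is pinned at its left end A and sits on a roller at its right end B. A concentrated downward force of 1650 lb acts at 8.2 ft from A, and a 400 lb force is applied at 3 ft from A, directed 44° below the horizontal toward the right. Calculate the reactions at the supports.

Moments about A: B_y·12.2 − 1650·8.2 − 400·sin44°·3 = 0 → B_y = 14363.6/12.2 = 1177.34 ≈ 1177 lb.
ΣF_y = 0: A_y + 1177.34 − 1650 − 400·sin44° = 0 → A_y = 750.5 lb.
ΣF_x = 0: A_x + 400·cos44° = 0 → A_x = -287.7 lb.

A_x = -287.7 lb, A_y = 750.5 lb, B_y = 1177 lb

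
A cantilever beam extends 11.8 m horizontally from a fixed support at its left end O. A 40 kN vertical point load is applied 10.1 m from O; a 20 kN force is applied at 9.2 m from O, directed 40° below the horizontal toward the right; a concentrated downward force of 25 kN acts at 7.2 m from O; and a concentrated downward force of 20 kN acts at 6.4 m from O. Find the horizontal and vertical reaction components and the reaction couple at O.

O_x = -15.32 kN, O_y = 97.86 kN, M_O = 830.3 kN·m

ΣF_x = 0: O_x + 20·cos40° = 0 → O_x = -15.32 kN.
ΣF_y = 0: O_y − 40 − 20·sin40° − 25 − 20 = 0 → O_y = 97.86 kN.
ΣM about O: M_O − 40·10.1 − 20·sin40°·9.2 − 25·7.2 − 20·6.4 = 0 → M_O = 830.3 kN·m.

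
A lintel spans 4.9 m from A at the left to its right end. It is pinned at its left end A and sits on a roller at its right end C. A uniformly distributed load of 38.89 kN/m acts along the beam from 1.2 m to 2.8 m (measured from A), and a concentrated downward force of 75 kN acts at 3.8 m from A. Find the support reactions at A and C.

A_x = 0, A_y = 53.66 kN, C_y = 83.56 kN

Resultant of the distributed load: 38.89 × 1.6 = 62.224 kN at 2 m from A.
ΣM about A: C_y·4.9 − (38.89·1.6)·2 − 75·3.8 = 0 → C_y = 409.448/4.9 = 83.5608 ≈ 83.56 kN.
ΣF_y = 0: A_y + 83.5608 − 38.89·1.6 − 75 = 0 → A_y = 53.66 kN.
ΣF_x = 0: no horizontal applied forces, so A_x = 0.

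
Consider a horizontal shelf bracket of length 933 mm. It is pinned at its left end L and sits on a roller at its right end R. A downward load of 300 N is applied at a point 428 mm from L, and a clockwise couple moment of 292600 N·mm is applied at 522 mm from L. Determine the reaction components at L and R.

L_x = 0, L_y = -151.2 N, R_y = 451.2 N

ΣM about L: R_y·933 − 300·428 − 292600 = 0 → R_y = 421000/933 = 451.233 ≈ 451.2 N.
ΣF_y = 0: L_y + 451.233 − 300 = 0 → L_y = -151.2 N.
ΣF_x = 0: no horizontal applied forces, so L_x = 0.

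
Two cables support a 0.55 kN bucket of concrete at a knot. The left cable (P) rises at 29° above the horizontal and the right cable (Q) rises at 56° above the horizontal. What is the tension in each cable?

ΣF_x = 0: −T_P·cos29° + T_Q·cos56° = 0 → T_Q = 1.56408·T_P.
ΣF_y = 0: T_P·sin29° + T_Q·sin56° = 0.55.
Substitute: T_P·(0.48481 + 1.56408·0.829038) = 0.55 → T_P = 0.30873 ≈ 0.3087 kN.
Then T_Q = 1.56408 × 0.30873 = 0.4829 kN.

T_P = 0.3087 kN, T_Q = 0.4829 kN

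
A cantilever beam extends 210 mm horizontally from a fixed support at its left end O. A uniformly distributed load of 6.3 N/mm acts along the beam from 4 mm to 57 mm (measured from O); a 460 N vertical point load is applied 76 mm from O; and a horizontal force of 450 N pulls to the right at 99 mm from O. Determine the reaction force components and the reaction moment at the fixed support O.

Resultant of the distributed load: 6.3 × 53 = 333.9 N at 30.5 mm from O.
ΣF_x = 0: O_x + 450 = 0 → O_x = -450.0 N.
ΣF_y = 0: O_y − 6.3·53 − 460 = 0 → O_y = 793.9 N.
ΣM about O: M_O − (6.3·53)·30.5 − 460·76 = 0 → M_O = 45140 N·mm.

O_x = -450.0 N, O_y = 793.9 N, M_O = 45140 N·mm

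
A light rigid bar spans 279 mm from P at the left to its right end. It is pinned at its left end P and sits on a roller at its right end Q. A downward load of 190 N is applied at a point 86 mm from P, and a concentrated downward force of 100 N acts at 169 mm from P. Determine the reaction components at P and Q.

P_x = 0, P_y = 170.9 N, Q_y = 119.1 N

Taking moments about P: Q_y·279 − 190·86 − 100·169 = 0 → Q_y = 33240/279 = 119.14 ≈ 119.1 N.
ΣF_y = 0: P_y + 119.14 − 190 − 100 = 0 → P_y = 170.9 N.
ΣF_x = 0: no horizontal applied forces, so P_x = 0.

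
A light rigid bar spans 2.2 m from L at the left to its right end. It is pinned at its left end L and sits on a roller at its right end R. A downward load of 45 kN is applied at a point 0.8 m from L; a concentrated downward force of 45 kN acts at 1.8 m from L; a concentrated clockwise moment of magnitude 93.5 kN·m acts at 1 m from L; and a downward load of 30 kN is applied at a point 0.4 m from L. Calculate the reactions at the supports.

Taking moments about L: R_y·2.2 − 45·0.8 − 45·1.8 − 93.5 − 30·0.4 = 0 → R_y = 222.5/2.2 = 101.136 ≈ 101.1 kN.
ΣF_y = 0: L_y + 101.136 − 45 − 45 − 30 = 0 → L_y = 18.86 kN.
ΣF_x = 0: no horizontal applied forces, so L_x = 0.

L_x = 0, L_y = 18.86 kN, R_y = 101.1 kN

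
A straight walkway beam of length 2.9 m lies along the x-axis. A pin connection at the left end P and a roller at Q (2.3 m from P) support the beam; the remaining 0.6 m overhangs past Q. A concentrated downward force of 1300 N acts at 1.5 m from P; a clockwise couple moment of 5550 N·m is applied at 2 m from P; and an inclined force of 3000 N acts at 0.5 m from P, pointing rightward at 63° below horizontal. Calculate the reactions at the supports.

P_x = -1362 N, P_y = 131.1 N, Q_y = 3842 N

Taking moments about P: Q_y·2.3 − 1300·1.5 − 5550 − 3000·sin63°·0.5 = 0 → Q_y = 8836.51/2.3 = 3841.96 ≈ 3842 N.
ΣF_y = 0: P_y + 3841.96 − 1300 − 3000·sin63° = 0 → P_y = 131.1 N.
ΣF_x = 0: P_x + 3000·cos63° = 0 → P_x = -1362 N.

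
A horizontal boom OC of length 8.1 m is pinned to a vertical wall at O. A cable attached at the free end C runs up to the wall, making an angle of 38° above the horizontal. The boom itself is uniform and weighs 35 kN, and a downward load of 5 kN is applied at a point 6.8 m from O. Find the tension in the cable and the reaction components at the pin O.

ΣM about O: T·sin38°·8.1 − 35·4.05 − 5·6.8 = 0 → T = 175.75/(8.1·0.615661) = 35.2427 ≈ 35.24 kN.
ΣF_x = 0: O_x − T·cos38° = 0 → O_x = 35.2427 × 0.788011 = 27.77 kN.
ΣF_y = 0: O_y + T·sin38° − 35 − 5 = 0 → O_y = 40 − 35.2427 × 0.615661 = 18.30 kN.

T = 35.24 kN, O_x = 27.77 kN, O_y = 18.30 kN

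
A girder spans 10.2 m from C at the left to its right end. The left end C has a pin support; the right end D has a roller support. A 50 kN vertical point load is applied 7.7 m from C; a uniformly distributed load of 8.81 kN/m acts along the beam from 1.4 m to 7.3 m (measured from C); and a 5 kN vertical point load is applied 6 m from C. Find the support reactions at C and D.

C_x = 0, C_y = 44.13 kN, D_y = 62.85 kN

Resultant of the distributed load: 8.81 × 5.9 = 51.979 kN at 4.35 m from C.
Taking moments about C: D_y·10.2 − 50·7.7 − (8.81·5.9)·4.35 − 5·6 = 0 → D_y = 641.10865/10.2 = 62.8538 ≈ 62.85 kN.
ΣF_y = 0: C_y + 62.8538 − 50 − 8.81·5.9 − 5 = 0 → C_y = 44.13 kN.
ΣF_x = 0: no horizontal applied forces, so C_x = 0.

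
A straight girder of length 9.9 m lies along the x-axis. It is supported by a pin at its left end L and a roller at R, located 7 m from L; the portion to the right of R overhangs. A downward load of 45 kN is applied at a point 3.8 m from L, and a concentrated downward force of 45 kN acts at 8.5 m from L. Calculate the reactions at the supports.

L_x = 0, L_y = 10.93 kN, R_y = 79.07 kN

Moments about L: R_y·7 − 45·3.8 − 45·8.5 = 0 → R_y = 553.5/7 = 79.0714 ≈ 79.07 kN.
ΣF_y = 0: L_y + 79.0714 − 45 − 45 = 0 → L_y = 10.93 kN.
ΣF_x = 0: no horizontal applied forces, so L_x = 0.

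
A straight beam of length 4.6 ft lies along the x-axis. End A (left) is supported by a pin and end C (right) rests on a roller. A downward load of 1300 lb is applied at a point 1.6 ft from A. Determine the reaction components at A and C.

A_x = 0, A_y = 847.8 lb, C_y = 452.2 lb

Taking moments about A: C_y·4.6 − 1300·1.6 = 0 → C_y = 2080/4.6 = 452.174 ≈ 452.2 lb.
ΣF_y = 0: A_y + 452.174 − 1300 = 0 → A_y = 847.8 lb.
ΣF_x = 0: no horizontal applied forces, so A_x = 0.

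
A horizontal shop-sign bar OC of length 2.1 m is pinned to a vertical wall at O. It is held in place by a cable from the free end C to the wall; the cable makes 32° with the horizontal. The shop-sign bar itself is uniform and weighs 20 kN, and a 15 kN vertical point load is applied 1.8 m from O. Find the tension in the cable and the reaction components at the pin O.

ΣM about O: T·sin32°·2.1 − 20·1.05 − 15·1.8 = 0 → T = 48/(2.1·0.529919) = 43.1333 ≈ 43.13 kN.
ΣF_x = 0: O_x − T·cos32° = 0 → O_x = 43.1333 × 0.848048 = 36.58 kN.
ΣF_y = 0: O_y + T·sin32° − 20 − 15 = 0 → O_y = 35 − 43.1333 × 0.529919 = 12.14 kN.

T = 43.13 kN, O_x = 36.58 kN, O_y = 12.14 kN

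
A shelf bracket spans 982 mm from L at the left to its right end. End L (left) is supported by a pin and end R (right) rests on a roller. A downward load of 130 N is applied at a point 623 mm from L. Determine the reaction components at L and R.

L_x = 0, L_y = 47.53 N, R_y = 82.47 N

ΣM about L: R_y·982 − 130·623 = 0 → R_y = 80990/982 = 82.4745 ≈ 82.47 N.
ΣF_y = 0: L_y + 82.4745 − 130 = 0 → L_y = 47.53 N.
ΣF_x = 0: no horizontal applied forces, so L_x = 0.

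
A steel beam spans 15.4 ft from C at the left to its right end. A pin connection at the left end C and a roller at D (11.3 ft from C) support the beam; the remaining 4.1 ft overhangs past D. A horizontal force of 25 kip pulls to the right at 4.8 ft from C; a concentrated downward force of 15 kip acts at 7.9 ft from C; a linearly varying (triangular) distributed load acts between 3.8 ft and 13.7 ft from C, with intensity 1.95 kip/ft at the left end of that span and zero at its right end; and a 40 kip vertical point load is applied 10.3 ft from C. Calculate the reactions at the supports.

Resultant of the triangular load: ½ × 1.95 × 9.9 = 9.6525 kip, acting at 7.1 ft from C (one-third of the span from the peak).
Moments about C: D_y·11.3 − 15·7.9 − (½·1.95·9.9)·7.1 − 40·10.3 = 0 → D_y = 599.03275/11.3 = 53.0117 ≈ 53.01 kip.
ΣF_y = 0: C_y + 53.0117 − 15 − ½·1.95·9.9 − 40 = 0 → C_y = 11.64 kip.
ΣF_x = 0: C_x + 25 = 0 → C_x = -25.00 kip.

C_x = -25.00 kip, C_y = 11.64 kip, D_y = 53.01 kip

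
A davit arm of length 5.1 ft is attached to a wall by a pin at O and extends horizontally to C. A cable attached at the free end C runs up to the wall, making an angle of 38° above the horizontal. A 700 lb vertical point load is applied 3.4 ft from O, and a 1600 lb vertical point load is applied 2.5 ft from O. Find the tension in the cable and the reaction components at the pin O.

T = 2032 lb, O_x = 1601 lb, O_y = 1049 lb

ΣM about O: T·sin38°·5.1 − 700·3.4 − 1600·2.5 = 0 → T = 6380/(5.1·0.615661) = 2031.93 ≈ 2032 lb.
ΣF_x = 0: O_x − T·cos38° = 0 → O_x = 2031.93 × 0.788011 = 1601 lb.
ΣF_y = 0: O_y + T·sin38° − 700 − 1600 = 0 → O_y = 2300 − 2031.93 × 0.615661 = 1049 lb.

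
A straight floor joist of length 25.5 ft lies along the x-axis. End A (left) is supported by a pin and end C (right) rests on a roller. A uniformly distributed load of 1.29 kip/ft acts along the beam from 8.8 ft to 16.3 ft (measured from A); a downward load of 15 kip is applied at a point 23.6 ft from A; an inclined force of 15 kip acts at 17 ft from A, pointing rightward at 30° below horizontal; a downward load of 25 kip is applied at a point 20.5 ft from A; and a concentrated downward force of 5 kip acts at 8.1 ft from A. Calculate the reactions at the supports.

Resultant of the distributed load: 1.29 × 7.5 = 9.675 kip at 12.55 ft from A.
ΣM about A: C_y·25.5 − (1.29·7.5)·12.55 − 15·23.6 − 15·sin30°·17 − 25·20.5 − 5·8.1 = 0 → C_y = 1155.92125/25.5 = 45.3302 ≈ 45.33 kip.
ΣF_y = 0: A_y + 45.3302 − 1.29·7.5 − 15 − 15·sin30° − 25 − 5 = 0 → A_y = 16.84 kip.
ΣF_x = 0: A_x + 15·cos30° = 0 → A_x = -12.99 kip.

A_x = -12.99 kip, A_y = 16.84 kip, C_y = 45.33 kip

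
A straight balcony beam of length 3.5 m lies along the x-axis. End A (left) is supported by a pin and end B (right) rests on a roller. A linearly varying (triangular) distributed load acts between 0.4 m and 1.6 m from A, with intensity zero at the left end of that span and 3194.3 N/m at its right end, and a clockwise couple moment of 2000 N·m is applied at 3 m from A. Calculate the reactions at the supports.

Resultant of the triangular load: ½ × 3194.3 × 1.2 = 1916.58 N, acting at 1.2 m from A (one-third of the span from the peak).
ΣM about A: B_y·3.5 − (½·3194.3·1.2)·1.2 − 2000 = 0 → B_y = 4299.896/3.5 = 1228.54 ≈ 1229 N.
ΣF_y = 0: A_y + 1228.54 − ½·3194.3·1.2 = 0 → A_y = 688.0 N.
ΣF_x = 0: no horizontal applied forces, so A_x = 0.

A_x = 0, A_y = 688.0 N, B_y = 1229 N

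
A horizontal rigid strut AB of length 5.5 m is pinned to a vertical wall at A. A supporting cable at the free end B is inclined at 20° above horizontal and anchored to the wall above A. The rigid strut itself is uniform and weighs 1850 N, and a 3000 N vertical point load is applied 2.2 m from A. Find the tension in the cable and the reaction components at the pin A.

T = 6213 N, A_x = 5838 N, A_y = 2725 N

ΣM about A: T·sin20°·5.5 − 1850·2.75 − 3000·2.2 = 0 → T = 11687.5/(5.5·0.34202) = 6213.09 ≈ 6213 N.
ΣF_x = 0: A_x − T·cos20° = 0 → A_x = 6213.09 × 0.939693 = 5838 N.
ΣF_y = 0: A_y + T·sin20° − 1850 − 3000 = 0 → A_y = 4850 − 6213.09 × 0.34202 = 2725 N.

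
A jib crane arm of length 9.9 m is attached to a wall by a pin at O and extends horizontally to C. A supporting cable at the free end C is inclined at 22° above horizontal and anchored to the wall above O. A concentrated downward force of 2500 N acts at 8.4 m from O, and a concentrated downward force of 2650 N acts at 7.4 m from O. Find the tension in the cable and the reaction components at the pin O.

ΣM about O: T·sin22°·9.9 − 2500·8.4 − 2650·7.4 = 0 → T = 40610/(9.9·0.374607) = 10950.2 ≈ 10950 N.
ΣF_x = 0: O_x − T·cos22° = 0 → O_x = 10950.2 × 0.927184 = 10150 N.
ΣF_y = 0: O_y + T·sin22° − 2500 − 2650 = 0 → O_y = 5150 − 10950.2 × 0.374607 = 1048 N.

T = 10950 N, O_x = 10150 N, O_y = 1048 N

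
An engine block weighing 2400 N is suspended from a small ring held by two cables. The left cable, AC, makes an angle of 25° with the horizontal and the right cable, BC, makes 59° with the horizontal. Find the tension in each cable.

T_AC = 1243 N, T_BC = 2187 N

ΣF_x = 0: −T_AC·cos25° + T_BC·cos59° = 0 → T_BC = 1.75969·T_AC.
ΣF_y = 0: T_AC·sin25° + T_BC·sin59° = 2400.
Substitute: T_AC·(0.422618 + 1.75969·0.857167) = 2400 → T_AC = 1242.9 ≈ 1243 N.
Then T_BC = 1.75969 × 1242.9 = 2187 N.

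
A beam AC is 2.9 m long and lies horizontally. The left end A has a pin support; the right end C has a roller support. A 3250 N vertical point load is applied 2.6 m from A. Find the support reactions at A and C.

A_x = 0, A_y = 336.2 N, C_y = 2914 N

ΣM about A: C_y·2.9 − 3250·2.6 = 0 → C_y = 8450/2.9 = 2913.79 ≈ 2914 N.
ΣF_y = 0: A_y + 2913.79 − 3250 = 0 → A_y = 336.2 N.
ΣF_x = 0: no horizontal applied forces, so A_x = 0.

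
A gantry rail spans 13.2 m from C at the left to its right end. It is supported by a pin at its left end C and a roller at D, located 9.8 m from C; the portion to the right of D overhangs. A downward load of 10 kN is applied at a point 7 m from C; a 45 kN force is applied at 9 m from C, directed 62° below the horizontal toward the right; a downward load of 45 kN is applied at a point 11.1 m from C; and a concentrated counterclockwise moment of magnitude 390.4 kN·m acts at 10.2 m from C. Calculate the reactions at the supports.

C_x = -21.13 kN, C_y = 39.97 kN, D_y = 54.76 kN

ΣM about C: D_y·9.8 − 10·7 − 45·sin62°·9 − 45·11.1 + 390.4 = 0 → D_y = 536.694/9.8 = 54.7647 ≈ 54.76 kN.
ΣF_y = 0: C_y + 54.7647 − 10 − 45·sin62° − 45 = 0 → C_y = 39.97 kN.
ΣF_x = 0: C_x + 45·cos62° = 0 → C_x = -21.13 kN.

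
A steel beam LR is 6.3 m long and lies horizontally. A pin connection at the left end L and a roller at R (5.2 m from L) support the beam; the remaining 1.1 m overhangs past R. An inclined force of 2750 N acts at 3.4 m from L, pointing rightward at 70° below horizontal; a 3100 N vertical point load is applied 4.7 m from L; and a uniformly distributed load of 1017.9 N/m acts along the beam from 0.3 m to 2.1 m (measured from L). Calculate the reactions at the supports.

L_x = -940.6 N, L_y = 2602 N, R_y = 4914 N

Resultant of the distributed load: 1017.9 × 1.8 = 1832.22 N at 1.2 m from L.
ΣM about L: R_y·5.2 − 2750·sin70°·3.4 − 3100·4.7 − (1017.9·1.8)·1.2 = 0 → R_y = 25554.8/5.2 = 4914.38 ≈ 4914 N.
ΣF_y = 0: L_y + 4914.38 − 2750·sin70° − 3100 − 1017.9·1.8 = 0 → L_y = 2602 N.
ΣF_x = 0: L_x + 2750·cos70° = 0 → L_x = -940.6 N.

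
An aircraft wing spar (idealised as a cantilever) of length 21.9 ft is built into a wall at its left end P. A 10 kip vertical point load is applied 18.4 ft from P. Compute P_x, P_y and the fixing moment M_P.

P_x = 0, P_y = 10.00 kip, M_P = 184.0 kip·ft

ΣF_x = 0: P_x = 0.
ΣF_y = 0: P_y − 10 = 0 → P_y = 10.00 kip.
ΣM about P: M_P − 10·18.4 = 0 → M_P = 184.0 kip·ft.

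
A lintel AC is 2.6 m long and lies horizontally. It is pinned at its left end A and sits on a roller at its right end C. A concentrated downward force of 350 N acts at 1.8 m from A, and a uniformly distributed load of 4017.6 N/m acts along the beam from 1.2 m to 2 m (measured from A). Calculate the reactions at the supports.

Resultant of the distributed load: 4017.6 × 0.8 = 3214.08 N at 1.6 m from A.
Taking moments about A: C_y·2.6 − 350·1.8 − (4017.6·0.8)·1.6 = 0 → C_y = 5772.528/2.6 = 2220.2 ≈ 2220 N.
ΣF_y = 0: A_y + 2220.2 − 350 − 4017.6·0.8 = 0 → A_y = 1344 N.
ΣF_x = 0: no horizontal applied forces, so A_x = 0.

A_x = 0, A_y = 1344 N, C_y = 2220 N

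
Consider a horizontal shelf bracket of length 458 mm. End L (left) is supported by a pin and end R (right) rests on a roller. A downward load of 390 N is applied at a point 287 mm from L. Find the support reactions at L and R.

L_x = 0, L_y = 145.6 N, R_y = 244.4 N

Taking moments about L: R_y·458 − 390·287 = 0 → R_y = 111930/458 = 244.389 ≈ 244.4 N.
ΣF_y = 0: L_y + 244.389 − 390 = 0 → L_y = 145.6 N.
ΣF_x = 0: no horizontal applied forces, so L_x = 0.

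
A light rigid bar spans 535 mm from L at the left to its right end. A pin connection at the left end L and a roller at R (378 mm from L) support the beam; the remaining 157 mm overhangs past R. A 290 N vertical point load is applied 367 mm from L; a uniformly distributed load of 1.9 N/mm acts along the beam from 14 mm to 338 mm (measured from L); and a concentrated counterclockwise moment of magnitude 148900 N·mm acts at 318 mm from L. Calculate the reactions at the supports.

L_x = 0, L_y = 731.3 N, R_y = 174.3 N

Resultant of the distributed load: 1.9 × 324 = 615.6 N at 176 mm from L.
Moments about L: R_y·378 − 290·367 − (1.9·324)·176 + 148900 = 0 → R_y = 65875.6/378 = 174.274 ≈ 174.3 N.
ΣF_y = 0: L_y + 174.274 − 290 − 1.9·324 = 0 → L_y = 731.3 N.
ΣF_x = 0: no horizontal applied forces, so L_x = 0.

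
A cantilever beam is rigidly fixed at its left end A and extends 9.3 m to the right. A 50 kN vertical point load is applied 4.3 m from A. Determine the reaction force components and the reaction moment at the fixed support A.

ΣF_x = 0: A_x = 0.
ΣF_y = 0: A_y − 50 = 0 → A_y = 50.00 kN.
ΣM about A: M_A − 50·4.3 = 0 → M_A = 215.0 kN·m.

A_x = 0, A_y = 50.00 kN, M_A = 215.0 kN·m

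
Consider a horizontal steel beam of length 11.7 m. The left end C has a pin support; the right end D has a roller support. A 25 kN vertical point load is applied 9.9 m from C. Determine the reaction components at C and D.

Taking moments about C: D_y·11.7 − 25·9.9 = 0 → D_y = 247.5/11.7 = 21.1538 ≈ 21.15 kN.
ΣF_y = 0: C_y + 21.1538 − 25 = 0 → C_y = 3.846 kN.
ΣF_x = 0: no horizontal applied forces, so C_x = 0.

C_x = 0, C_y = 3.846 kN, D_y = 21.15 kN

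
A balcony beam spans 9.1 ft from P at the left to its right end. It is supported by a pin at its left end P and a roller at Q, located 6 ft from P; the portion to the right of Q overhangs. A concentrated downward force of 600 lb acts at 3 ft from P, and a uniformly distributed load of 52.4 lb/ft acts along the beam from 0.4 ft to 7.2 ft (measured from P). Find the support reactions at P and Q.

P_x = 0, P_y = 430.7 lb, Q_y = 525.7 lb

Resultant of the distributed load: 52.4 × 6.8 = 356.32 lb at 3.8 ft from P.
ΣM about P: Q_y·6 − 600·3 − (52.4·6.8)·3.8 = 0 → Q_y = 3154.016/6 = 525.669 ≈ 525.7 lb.
ΣF_y = 0: P_y + 525.669 − 600 − 52.4·6.8 = 0 → P_y = 430.7 lb.
ΣF_x = 0: no horizontal applied forces, so P_x = 0.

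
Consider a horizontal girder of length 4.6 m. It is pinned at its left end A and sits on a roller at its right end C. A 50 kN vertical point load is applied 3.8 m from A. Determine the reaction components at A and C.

A_x = 0, A_y = 8.696 kN, C_y = 41.30 kN

Taking moments about A: C_y·4.6 − 50·3.8 = 0 → C_y = 190/4.6 = 41.3043 ≈ 41.30 kN.
ΣF_y = 0: A_y + 41.3043 − 50 = 0 → A_y = 8.696 kN.
ΣF_x = 0: no horizontal applied forces, so A_x = 0.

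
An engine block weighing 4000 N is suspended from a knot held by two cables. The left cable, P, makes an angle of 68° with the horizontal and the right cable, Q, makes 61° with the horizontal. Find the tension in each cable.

T_P = 2495 N, T_Q = 1928 N

ΣF_x = 0: −T_P·cos68° + T_Q·cos61° = 0 → T_Q = 0.772688·T_P.
ΣF_y = 0: T_P·sin68° + T_Q·sin61° = 4000.
Substitute: T_P·(0.927184 + 0.772688·0.87462) = 4000 → T_P = 2495.33 ≈ 2495 N.
Then T_Q = 0.772688 × 2495.33 = 1928 N.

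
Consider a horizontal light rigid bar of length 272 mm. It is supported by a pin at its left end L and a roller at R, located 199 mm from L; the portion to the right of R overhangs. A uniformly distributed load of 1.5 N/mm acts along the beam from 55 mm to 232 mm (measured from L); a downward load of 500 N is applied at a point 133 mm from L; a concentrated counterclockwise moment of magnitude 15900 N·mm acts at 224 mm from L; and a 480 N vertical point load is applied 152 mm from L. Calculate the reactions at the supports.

L_x = 0, L_y = 433.1 N, R_y = 812.4 N

Resultant of the distributed load: 1.5 × 177 = 265.5 N at 143.5 mm from L.
Moments about L: R_y·199 − (1.5·177)·143.5 − 500·133 + 15900 − 480·152 = 0 → R_y = 161659.25/199 = 812.358 ≈ 812.4 N.
ΣF_y = 0: L_y + 812.358 − 1.5·177 − 500 − 480 = 0 → L_y = 433.1 N.
ΣF_x = 0: no horizontal applied forces, so L_x = 0.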